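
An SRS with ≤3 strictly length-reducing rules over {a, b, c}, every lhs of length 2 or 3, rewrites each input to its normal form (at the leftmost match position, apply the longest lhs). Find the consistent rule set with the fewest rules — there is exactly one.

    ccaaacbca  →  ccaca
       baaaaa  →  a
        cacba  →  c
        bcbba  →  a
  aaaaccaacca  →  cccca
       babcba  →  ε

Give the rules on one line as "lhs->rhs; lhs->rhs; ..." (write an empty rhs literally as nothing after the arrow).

aa->; ba->a; cb->

  | ccaaacbca => ccacbca => ccaca
  | baaaaa => aaaaa => aaa => a
  | cacba => caa => c
  | bcbba => bba => ba => a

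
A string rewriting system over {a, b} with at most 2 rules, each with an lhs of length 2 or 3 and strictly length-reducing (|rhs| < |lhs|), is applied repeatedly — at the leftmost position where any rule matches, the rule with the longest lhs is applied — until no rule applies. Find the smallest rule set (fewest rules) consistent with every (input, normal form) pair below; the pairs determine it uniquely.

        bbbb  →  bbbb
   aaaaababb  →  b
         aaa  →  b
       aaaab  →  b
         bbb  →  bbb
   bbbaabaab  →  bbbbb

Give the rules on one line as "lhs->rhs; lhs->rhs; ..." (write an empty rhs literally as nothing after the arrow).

aaa->b; ab->

  | bbbb
  | aaaaababb => baababb => baabb => bab => b
  | aaa => b
  | aaaab => bab => b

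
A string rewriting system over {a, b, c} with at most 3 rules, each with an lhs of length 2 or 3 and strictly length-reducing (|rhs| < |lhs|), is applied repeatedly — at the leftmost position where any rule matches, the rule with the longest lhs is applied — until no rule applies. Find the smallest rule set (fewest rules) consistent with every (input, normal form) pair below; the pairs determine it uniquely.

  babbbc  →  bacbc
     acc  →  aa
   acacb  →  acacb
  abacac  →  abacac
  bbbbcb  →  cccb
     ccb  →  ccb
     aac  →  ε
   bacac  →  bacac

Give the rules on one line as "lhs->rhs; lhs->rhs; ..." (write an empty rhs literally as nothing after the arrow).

aac->; acc->aa; bb->c

  | babbbc => bacbc
  | acc => aa
  | acacb
  | abacac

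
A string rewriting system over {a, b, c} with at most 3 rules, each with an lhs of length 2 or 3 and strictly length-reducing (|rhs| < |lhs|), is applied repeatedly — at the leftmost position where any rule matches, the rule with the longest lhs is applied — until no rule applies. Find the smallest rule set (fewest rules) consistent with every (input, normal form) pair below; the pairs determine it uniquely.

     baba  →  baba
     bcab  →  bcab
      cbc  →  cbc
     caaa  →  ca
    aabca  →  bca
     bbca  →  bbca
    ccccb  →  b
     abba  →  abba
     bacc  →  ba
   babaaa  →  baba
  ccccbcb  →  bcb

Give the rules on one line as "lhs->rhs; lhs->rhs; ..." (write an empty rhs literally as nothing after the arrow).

  | baba
  | bcab
  | cbc
  | caaa => ca

aa->; cc->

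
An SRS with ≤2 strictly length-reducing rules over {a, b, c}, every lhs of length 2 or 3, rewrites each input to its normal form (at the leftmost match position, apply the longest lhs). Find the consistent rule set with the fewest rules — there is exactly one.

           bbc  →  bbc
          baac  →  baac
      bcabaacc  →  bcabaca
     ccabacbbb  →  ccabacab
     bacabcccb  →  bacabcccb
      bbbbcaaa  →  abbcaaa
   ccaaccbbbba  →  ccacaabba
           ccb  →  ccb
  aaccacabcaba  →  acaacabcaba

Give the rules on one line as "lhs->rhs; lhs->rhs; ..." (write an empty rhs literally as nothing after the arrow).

  | bbc
  | baac
  | bcabaacc => bcabaca
  | ccabacbbb => ccabacab

acc->ca; bbb->ab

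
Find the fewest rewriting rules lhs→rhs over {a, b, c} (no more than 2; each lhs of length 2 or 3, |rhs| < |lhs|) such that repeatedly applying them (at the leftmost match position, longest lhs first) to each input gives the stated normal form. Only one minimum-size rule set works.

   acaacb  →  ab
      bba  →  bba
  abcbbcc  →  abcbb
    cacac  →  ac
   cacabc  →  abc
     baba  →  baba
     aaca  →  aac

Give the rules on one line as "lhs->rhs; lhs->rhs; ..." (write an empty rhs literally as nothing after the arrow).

  | acaacb => acacb => accb => ab
  | bba
  | abcbbcc => abcbb
  | cacac => ccac => ac

ca->c; cc->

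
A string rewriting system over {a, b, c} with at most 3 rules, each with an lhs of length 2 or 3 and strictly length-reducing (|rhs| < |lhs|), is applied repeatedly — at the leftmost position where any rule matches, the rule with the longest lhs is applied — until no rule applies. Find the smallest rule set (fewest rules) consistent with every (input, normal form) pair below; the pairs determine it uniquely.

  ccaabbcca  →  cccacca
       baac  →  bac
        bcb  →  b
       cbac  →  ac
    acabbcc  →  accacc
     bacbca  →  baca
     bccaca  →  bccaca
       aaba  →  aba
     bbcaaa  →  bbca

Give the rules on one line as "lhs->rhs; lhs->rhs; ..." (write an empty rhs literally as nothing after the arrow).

  | ccaabbcca => ccabbcca => cccacca
  | baac => bac
  | bcb => b
  | cbac => ac

aa->a; abb->ca; cb->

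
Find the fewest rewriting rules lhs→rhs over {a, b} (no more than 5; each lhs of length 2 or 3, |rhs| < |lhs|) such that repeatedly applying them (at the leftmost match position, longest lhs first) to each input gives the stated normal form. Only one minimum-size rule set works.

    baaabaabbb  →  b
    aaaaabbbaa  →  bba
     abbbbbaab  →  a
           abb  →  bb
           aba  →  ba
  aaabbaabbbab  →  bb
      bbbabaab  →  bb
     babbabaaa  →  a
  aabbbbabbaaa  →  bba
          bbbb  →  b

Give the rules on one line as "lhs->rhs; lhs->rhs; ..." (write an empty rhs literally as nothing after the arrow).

aa->a; aaa->bb; ab->b; bbb->a

  | baaabaabbb => bbbbaabbb => abaabbb => baabbb => babbb => bbbb => ab => b
  | aaaaabbbaa => bbaabbbaa => bbabbbaa => bbbbbaa => abbaa => bbaa => bba
  | abbbbbaab => bbbbbaab => abbaab => bbaab => bbab => bbb => a
  | abb => bb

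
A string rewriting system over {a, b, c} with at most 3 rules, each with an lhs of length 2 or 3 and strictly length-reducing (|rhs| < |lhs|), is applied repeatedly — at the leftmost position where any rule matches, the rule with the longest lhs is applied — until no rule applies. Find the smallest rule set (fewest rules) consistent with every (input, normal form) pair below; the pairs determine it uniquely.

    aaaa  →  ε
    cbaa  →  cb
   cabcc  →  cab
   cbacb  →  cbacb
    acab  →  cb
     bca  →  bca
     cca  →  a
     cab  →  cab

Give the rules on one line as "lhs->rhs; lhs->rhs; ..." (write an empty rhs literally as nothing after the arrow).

  | aaaa => aa => ε
  | cbaa => cb
  | cabcc => cab
  | cbacb

aa->; aca->c; cc->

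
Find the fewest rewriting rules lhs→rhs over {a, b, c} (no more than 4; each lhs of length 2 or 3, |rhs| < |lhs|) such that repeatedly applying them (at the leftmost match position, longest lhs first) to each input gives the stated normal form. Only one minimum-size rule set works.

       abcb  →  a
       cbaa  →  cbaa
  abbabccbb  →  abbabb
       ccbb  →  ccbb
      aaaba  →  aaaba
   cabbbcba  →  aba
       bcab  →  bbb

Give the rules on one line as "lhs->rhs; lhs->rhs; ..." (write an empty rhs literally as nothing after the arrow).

  | abcb => a
  | cbaa
  | abbabccbb => abbabb
  | ccbb

bca->bb; bcb->; bcc->; cab->a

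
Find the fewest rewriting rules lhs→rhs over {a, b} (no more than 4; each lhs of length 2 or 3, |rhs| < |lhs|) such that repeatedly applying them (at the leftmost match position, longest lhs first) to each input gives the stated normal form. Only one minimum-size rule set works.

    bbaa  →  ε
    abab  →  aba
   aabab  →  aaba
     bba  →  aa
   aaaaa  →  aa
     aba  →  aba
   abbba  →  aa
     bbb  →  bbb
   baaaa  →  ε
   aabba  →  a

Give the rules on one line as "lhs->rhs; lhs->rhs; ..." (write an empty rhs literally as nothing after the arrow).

aaa->; baa->a; bab->ba; bba->aa

  | bbaa => aaa => ε
  | abab => aba
  | aabab => aaba
  | bba => aa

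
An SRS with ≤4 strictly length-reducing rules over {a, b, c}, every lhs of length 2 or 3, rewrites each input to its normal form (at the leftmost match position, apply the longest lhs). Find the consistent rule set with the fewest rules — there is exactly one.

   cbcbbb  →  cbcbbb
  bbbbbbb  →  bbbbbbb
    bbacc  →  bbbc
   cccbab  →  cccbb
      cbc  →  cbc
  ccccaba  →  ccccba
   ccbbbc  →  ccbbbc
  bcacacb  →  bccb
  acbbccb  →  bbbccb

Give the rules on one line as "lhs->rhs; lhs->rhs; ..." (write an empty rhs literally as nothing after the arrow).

  | cbcbbb
  | bbbbbbb
  | bbacc => bbbc
  | cccbab => cccbb

ab->b; ac->b; aca->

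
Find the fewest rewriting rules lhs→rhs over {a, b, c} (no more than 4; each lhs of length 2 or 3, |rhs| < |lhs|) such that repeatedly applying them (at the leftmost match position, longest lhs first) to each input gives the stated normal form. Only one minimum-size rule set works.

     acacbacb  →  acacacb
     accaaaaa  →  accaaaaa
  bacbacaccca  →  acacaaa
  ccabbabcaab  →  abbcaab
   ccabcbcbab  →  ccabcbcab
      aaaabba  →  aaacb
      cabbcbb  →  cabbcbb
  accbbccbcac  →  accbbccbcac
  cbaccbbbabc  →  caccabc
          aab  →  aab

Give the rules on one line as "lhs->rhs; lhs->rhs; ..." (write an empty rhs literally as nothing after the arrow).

aba->cb; ba->a; ccc->a

  | acacbacb => acacacb
  | accaaaaa
  | bacbacaccca => acbacaccca => acacaccca => acacaaa
  | ccabbabcaab => ccababcaab => cccbbcaab => abbcaab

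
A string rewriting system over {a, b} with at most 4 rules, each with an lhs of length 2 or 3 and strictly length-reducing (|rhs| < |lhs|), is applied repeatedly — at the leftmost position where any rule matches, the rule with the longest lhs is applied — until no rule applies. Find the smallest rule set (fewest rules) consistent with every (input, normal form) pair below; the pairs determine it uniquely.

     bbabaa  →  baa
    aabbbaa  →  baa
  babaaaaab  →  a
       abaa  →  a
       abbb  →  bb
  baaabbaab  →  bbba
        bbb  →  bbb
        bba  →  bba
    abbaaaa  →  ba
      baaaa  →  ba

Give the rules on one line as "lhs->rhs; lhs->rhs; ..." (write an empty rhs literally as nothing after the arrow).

  | bbabaa => baa
  | aabbbaa => abbaa => baa
  | babaaaaab => aaaaab => aab => a
  | abaa => a

aaa->; ab->; aba->; bab->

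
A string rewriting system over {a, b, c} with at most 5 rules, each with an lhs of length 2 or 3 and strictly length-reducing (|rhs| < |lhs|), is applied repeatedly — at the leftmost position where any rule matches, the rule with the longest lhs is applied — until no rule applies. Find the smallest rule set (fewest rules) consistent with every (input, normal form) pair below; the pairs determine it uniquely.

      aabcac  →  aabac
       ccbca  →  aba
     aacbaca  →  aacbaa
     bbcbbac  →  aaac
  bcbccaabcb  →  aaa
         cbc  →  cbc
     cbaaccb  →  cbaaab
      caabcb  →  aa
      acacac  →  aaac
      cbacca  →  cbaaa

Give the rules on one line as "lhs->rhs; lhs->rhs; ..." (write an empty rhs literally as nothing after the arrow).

  | aabcac => aabac
  | ccbca => abca => aba
  | aacbaca => aacbaa
  | bbcbbac => acbbac => acaac => aaac

bb->a; bcb->; ca->a; cc->a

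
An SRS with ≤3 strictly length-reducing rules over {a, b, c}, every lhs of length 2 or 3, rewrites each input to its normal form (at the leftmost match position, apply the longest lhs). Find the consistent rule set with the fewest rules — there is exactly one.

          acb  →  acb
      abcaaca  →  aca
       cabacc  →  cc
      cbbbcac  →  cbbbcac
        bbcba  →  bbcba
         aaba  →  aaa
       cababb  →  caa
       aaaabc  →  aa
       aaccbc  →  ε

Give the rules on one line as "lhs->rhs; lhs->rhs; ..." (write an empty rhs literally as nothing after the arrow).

  | acb
  | abcaaca => acaaca => aca
  | cabacc => caacc => cc
  | cbbbcac

aac->; ab->a; cbc->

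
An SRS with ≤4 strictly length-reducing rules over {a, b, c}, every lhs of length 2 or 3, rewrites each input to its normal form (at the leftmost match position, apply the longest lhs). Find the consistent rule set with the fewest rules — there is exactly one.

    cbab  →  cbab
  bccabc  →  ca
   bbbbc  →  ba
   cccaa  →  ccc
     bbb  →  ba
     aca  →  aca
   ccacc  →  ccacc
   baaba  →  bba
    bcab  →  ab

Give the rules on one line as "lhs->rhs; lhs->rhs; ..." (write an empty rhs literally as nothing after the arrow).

aa->; bbb->ba; bc->

  | cbab
  | bccabc => cabc => ca
  | bbbbc => babc => ba
  | cccaa => ccc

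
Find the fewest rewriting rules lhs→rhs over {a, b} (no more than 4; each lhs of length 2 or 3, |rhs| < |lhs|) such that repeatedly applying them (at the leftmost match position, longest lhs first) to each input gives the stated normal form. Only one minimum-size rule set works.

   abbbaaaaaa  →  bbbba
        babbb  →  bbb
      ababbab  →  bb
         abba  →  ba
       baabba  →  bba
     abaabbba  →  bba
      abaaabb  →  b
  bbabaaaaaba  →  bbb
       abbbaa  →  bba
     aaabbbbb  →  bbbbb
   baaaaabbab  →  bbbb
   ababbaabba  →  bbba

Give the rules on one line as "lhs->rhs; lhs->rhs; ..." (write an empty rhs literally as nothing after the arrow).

aa->a; aaa->ba; ab->; aba->

  | abbbaaaaaa => bbaaaaaa => bbbaaaa => bbbbaa => bbbba
  | babbb => bbb
  | ababbab => bbab => bb
  | abba => ba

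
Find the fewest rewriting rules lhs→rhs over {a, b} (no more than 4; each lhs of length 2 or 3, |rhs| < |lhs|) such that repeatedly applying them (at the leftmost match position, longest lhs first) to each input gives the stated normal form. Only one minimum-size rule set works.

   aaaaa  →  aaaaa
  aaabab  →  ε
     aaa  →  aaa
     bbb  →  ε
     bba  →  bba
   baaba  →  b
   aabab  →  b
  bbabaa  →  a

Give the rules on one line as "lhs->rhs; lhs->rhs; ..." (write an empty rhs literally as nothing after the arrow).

  | aaaaa
  | aaabab => aabb => ab => ε
  | aaa
  | bbb => ε

ab->; aba->b; bbb->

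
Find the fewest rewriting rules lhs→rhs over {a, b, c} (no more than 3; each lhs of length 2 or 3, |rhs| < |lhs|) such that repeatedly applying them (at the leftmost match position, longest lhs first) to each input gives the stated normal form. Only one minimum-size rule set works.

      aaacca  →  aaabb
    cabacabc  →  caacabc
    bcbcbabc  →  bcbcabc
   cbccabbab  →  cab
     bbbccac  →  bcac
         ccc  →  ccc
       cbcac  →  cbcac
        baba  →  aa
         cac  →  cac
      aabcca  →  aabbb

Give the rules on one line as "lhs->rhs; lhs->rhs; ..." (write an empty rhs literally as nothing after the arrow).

  | aaacca => aaabb
  | cabacabc => caacabc
  | bcbcbabc => bcbcabc
  | cbccabbab => cbbbbbab => cbbbbab => cbbbab => cbbab => cbab => cab

ba->a; bbc->; cca->bb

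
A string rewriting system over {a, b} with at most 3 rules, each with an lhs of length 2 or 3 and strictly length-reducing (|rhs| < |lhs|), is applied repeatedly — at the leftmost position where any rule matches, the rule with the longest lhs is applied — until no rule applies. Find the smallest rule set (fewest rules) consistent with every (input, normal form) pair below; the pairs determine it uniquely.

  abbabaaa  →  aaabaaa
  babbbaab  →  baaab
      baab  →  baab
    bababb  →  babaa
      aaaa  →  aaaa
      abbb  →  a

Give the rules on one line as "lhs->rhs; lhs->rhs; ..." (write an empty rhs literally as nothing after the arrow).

bb->a; bbb->

  | abbabaaa => aaabaaa
  | babbbaab => baaab
  | baab
  | bababb => babaa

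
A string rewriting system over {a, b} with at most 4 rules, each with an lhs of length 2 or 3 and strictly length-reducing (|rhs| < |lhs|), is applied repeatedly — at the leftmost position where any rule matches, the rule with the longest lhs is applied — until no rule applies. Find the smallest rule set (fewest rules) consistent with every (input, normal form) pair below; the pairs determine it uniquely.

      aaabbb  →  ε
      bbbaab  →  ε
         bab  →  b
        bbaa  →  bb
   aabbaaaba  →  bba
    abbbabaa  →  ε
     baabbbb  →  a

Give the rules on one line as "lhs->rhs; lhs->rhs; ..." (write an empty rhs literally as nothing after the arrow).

aa->; ab->; abb->a; bbb->a

  | aaabbb => abbb => ab => ε
  | bbbaab => aaab => ab => ε
  | bab => b
  | bbaa => bb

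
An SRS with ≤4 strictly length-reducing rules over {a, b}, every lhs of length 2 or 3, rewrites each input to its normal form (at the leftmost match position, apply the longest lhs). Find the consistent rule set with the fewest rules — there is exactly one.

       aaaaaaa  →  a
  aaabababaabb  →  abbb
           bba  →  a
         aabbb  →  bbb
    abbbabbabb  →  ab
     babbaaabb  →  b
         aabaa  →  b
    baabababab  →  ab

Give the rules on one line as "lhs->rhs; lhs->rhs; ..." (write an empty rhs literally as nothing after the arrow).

aa->; bab->a; bba->a

  | aaaaaaa => aaaaa => aaa => a
  | aaabababaabb => abababaabb => aaabaabb => abaabb => abbb
  | bba => a
  | aabbb => bbb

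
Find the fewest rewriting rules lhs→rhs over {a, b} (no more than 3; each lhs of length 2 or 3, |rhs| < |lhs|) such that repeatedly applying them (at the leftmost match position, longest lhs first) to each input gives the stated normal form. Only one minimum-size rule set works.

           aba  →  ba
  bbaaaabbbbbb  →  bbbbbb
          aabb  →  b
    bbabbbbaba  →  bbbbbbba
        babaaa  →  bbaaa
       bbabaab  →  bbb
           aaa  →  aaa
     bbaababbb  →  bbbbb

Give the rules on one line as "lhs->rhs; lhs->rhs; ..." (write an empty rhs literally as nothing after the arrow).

  | aba => ba
  | bbaaaabbbbbb => bbaabbbbb => bbbbbb
  | aabb => b
  | bbabbbbaba => bbbbbbaba => bbbbbbba

aab->; ab->b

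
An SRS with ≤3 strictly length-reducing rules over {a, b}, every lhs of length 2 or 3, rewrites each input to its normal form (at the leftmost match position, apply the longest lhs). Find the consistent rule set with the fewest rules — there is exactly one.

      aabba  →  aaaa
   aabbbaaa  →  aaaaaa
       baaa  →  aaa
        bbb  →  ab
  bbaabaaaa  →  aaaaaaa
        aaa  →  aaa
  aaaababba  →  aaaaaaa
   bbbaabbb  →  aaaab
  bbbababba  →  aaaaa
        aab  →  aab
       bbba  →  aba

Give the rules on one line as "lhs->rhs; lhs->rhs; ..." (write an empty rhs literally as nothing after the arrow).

baa->aa; bb->a

  | aabba => aaaa
  | aabbbaaa => aaabaaa => aaaaaa
  | baaa => aaa
  | bbb => ab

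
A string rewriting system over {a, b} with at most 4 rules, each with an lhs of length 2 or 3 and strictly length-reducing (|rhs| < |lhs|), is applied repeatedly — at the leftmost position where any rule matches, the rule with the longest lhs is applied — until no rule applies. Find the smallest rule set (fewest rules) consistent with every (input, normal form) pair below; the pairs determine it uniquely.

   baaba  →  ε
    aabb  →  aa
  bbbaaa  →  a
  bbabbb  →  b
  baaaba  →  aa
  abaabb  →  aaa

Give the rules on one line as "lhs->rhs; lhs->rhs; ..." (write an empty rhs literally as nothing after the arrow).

  | baaba => ba => ε
  | aabb => aab => aa
  | bbbaaa => bbaaa => baaa => a
  | bbabbb => babbb => bbb => bb => b

ab->a; ba->; baa->; bb->b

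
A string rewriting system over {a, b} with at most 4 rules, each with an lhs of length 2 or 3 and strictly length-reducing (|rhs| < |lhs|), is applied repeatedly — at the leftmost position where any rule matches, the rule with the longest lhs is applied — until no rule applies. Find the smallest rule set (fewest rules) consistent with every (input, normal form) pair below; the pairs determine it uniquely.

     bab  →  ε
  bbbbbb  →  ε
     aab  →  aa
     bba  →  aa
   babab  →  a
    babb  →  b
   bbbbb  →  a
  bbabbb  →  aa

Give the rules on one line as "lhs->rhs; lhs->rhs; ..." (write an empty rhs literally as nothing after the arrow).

ab->a; bab->; bb->a; bbb->

  | bab => ε
  | bbbbbb => bbb => ε
  | aab => aa
  | bba => aa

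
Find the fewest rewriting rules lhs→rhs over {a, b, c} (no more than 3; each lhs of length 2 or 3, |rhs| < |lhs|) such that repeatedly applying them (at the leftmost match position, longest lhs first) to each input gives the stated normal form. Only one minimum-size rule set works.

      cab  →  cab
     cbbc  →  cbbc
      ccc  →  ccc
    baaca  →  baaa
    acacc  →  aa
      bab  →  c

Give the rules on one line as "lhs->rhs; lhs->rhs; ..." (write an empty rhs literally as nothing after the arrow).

  | cab
  | cbbc
  | ccc
  | baaca => baaa

ac->a; bab->c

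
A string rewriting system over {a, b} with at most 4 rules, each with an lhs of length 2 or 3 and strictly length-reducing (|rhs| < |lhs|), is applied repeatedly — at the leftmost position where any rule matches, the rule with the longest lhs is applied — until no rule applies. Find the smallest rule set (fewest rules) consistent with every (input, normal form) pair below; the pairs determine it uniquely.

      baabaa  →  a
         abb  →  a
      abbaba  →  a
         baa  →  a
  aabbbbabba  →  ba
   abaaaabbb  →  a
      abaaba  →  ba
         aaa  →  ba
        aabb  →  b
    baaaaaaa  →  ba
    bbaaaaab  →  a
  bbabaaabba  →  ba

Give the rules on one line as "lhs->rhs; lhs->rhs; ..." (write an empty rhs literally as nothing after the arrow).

  | baabaa => baa => bb => a
  | abb => bb => a
  | abbaba => bbaba => aaba => a
  | baa => bb => a

aa->b; aab->; ab->b; bb->a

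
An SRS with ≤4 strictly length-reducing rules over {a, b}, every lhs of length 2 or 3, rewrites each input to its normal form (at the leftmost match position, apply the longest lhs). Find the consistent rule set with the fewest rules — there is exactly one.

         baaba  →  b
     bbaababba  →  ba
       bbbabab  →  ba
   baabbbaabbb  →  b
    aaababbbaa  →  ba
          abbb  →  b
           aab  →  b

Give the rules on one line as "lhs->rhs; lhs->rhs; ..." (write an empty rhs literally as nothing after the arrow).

aa->b; ab->; bb->b; bbb->ba

  | baaba => bbba => baa => bb => b
  | bbaababba => baababba => bbbabba => baabba => bbbba => baba => ba
  | bbbabab => baabab => bbbab => baab => bbb => ba
  | baabbbaabbb => bbbbbaabbb => babbaabbb => bbaabbb => baabbb => bbbbb => babb => bb => b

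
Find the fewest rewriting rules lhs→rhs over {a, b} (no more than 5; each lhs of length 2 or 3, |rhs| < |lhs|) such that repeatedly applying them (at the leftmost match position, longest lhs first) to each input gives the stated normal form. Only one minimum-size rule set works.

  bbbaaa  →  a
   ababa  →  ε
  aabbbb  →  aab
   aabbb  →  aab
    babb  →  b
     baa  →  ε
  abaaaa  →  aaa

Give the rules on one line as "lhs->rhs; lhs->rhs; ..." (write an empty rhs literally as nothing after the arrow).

aba->; ba->; baa->; bb->b

  | bbbaaa => bbaaa => baaa => a
  | ababa => ba => ε
  | aabbbb => aabbb => aabb => aab
  | aabbb => aabb => aab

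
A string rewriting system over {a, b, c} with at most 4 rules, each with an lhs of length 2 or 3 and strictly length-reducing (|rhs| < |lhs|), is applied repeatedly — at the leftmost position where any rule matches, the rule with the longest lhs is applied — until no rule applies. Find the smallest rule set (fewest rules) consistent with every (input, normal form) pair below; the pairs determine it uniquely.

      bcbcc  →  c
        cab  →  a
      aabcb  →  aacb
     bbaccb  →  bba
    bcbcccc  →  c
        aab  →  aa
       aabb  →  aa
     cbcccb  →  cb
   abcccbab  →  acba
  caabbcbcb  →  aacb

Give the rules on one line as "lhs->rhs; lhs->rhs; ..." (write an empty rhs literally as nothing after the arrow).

ab->a; bc->; ca->a; cc->

  | bcbcc => bcc => c
  | cab => ab => a
  | aabcb => aacb
  | bbaccb => bbab => bba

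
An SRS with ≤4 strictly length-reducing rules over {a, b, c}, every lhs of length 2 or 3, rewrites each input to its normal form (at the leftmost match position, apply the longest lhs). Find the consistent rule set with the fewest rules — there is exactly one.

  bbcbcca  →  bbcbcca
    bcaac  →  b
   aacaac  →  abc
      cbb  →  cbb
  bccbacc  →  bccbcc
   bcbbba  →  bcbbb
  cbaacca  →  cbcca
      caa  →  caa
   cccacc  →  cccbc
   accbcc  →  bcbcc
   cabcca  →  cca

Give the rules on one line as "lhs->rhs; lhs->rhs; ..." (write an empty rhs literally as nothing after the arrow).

  | bbcbcca
  | bcaac => bcab => b
  | aacaac => abaac => abac => abc
  | cbb

ac->b; ba->b; cab->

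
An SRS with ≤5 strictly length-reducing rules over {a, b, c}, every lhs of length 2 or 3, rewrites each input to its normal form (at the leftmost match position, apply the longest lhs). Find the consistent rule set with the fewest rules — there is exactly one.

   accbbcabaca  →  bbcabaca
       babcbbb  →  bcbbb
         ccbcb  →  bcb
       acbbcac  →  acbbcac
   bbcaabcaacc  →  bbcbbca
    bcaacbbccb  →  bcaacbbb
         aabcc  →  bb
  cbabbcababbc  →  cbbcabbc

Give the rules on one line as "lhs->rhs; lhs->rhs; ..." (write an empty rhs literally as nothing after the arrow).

  | accbbcabaca => bbcabaca
  | babcbbb => bcbbb
  | ccbcb => bcb
  | acbbcac

aab->bb; acc->; bab->b; cc->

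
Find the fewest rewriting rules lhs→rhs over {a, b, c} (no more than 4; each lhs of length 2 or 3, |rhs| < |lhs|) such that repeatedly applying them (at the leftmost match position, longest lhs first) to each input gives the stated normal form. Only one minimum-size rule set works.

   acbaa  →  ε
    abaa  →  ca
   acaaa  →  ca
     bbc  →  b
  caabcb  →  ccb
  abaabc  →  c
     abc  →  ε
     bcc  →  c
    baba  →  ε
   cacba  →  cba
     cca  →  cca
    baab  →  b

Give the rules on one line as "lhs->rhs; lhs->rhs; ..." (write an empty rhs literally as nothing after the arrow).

  | acbaa => baa => bc => ε
  | abaa => aaa => ca
  | acaaa => aaa => ca
  | bbc => b

aa->c; ab->a; ac->; bc->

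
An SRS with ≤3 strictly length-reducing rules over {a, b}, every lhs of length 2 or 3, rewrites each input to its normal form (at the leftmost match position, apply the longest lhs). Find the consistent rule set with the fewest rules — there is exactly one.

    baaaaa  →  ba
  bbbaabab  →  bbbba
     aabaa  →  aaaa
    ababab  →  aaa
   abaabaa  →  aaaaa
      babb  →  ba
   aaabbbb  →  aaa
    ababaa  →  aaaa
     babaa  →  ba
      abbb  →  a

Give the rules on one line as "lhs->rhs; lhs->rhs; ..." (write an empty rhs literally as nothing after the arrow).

  | baaaaa => baaa => ba
  | bbbaabab => bbbbab => bbbba
  | aabaa => aaaa
  | ababab => aabab => aaab => aaa

ab->a; baa->b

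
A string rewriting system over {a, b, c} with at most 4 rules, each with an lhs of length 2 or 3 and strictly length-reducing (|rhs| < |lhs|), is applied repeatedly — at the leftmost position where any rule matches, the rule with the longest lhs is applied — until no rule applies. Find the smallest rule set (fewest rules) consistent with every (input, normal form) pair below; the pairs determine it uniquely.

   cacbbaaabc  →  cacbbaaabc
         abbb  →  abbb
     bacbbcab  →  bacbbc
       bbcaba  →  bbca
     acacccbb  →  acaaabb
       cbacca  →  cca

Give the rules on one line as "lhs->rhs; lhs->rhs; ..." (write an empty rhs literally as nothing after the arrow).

cab->c; cba->; ccc->aa

  | cacbbaaabc
  | abbb
  | bacbbcab => bacbbc
  | bbcaba => bbca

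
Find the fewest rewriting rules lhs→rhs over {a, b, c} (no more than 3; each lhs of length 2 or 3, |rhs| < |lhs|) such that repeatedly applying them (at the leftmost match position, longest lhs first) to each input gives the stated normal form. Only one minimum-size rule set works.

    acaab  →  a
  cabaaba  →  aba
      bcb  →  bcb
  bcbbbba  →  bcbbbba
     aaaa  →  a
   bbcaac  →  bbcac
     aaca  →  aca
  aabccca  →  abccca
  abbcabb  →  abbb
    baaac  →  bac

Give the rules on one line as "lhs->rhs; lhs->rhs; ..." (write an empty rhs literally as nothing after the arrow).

aa->a; cab->

  | acaab => acab => a
  | cabaaba => aaba => aba
  | bcb
  | bcbbbba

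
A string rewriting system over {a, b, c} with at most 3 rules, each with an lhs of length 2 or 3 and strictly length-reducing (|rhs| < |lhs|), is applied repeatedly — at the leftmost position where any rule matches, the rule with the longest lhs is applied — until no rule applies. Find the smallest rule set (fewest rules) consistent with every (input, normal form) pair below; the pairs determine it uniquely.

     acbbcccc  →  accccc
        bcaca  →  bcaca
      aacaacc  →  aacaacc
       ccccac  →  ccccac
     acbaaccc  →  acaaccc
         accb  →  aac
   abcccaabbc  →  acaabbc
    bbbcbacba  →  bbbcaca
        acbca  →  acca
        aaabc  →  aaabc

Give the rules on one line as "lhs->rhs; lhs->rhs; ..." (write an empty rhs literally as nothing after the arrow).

bcc->; cb->c; ccb->ac

  | acbbcccc => acbcccc => accccc
  | bcaca
  | aacaacc
  | ccccac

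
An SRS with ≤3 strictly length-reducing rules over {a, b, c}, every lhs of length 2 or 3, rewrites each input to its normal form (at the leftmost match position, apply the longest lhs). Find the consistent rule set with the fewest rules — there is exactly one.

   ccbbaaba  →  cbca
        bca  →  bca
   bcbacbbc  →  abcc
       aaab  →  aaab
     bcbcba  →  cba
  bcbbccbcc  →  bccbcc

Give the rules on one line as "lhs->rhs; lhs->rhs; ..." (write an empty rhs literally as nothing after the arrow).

aba->; bcb->; cbb->bc

  | ccbbaaba => cbcaaba => cbca
  | bca
  | bcbacbbc => acbbc => abcc
  | aaab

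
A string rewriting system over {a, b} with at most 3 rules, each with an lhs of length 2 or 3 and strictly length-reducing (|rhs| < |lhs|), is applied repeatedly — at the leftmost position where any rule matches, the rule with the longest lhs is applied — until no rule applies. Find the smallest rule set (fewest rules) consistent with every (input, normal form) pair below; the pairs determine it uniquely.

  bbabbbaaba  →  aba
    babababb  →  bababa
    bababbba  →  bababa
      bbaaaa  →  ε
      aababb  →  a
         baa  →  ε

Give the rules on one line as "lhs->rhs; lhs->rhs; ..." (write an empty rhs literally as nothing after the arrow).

aa->b; bb->

  | bbabbbaaba => abbbaaba => abaaba => abbba => aba
  | babababb => bababa
  | bababbba => bababa
  | bbaaaa => aaaa => baa => bb => ε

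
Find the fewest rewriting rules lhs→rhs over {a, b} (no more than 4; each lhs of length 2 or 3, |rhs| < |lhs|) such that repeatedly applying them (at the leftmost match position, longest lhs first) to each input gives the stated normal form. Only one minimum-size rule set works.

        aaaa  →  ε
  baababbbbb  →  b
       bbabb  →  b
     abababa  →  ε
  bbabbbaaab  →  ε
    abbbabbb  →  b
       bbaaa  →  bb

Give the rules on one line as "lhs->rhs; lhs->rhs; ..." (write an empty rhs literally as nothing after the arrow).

aa->; aab->bb; ba->b; bbb->

  | aaaa => aa => ε
  | baababbbbb => bababbbbb => bbabbbbb => bbbbbbb => bbbb => b
  | bbabb => bbbb => b
  | abababa => abbaba => abbba => aa => ε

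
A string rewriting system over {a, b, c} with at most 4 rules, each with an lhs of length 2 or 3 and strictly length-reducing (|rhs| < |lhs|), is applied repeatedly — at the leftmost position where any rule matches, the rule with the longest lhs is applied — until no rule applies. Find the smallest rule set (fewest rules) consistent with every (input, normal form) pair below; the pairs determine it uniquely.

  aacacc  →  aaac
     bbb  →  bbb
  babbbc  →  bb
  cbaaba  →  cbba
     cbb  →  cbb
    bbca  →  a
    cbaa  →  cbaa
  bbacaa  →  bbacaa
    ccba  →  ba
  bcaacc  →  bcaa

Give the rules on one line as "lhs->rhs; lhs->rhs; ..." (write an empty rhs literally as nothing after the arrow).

ab->b; bbc->; cac->a; cc->

  | aacacc => aaac
  | bbb
  | babbbc => bbbbc => bb
  | cbaaba => cbaba => cbba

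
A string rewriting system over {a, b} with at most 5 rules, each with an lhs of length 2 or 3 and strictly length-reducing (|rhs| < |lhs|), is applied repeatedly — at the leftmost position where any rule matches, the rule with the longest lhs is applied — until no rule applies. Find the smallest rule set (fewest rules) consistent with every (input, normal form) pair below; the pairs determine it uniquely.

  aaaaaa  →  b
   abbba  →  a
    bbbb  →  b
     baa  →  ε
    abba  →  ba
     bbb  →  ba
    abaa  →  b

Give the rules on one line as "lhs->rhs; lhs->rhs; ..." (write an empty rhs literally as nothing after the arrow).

aa->b; ab->; bb->; bbb->ba

  | aaaaaa => baaaa => bbaa => aa => b
  | abbba => bba => a
  | bbbb => bab => b
  | baa => bb => ε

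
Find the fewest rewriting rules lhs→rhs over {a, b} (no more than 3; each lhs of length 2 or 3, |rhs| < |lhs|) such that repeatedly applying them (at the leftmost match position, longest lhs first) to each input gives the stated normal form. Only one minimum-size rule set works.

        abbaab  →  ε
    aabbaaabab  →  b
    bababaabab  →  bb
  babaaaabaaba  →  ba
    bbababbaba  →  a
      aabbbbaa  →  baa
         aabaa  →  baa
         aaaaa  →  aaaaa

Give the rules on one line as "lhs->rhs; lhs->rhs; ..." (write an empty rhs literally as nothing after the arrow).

  | abbaab => bbaab => bbab => bbb => ε
  | aabbaaabab => abbaaabab => bbaaabab => bbaabab => bbabab => bbbab => ab => b
  | bababaabab => bbabaabab => bbbaabab => aabab => abab => bab => bb
  | babaaaabaaba => bbaaaabaaba => bbaaabaaba => bbaabaaba => bbabaaba => bbbaaba => aaba => aba => ba

ab->b; bbb->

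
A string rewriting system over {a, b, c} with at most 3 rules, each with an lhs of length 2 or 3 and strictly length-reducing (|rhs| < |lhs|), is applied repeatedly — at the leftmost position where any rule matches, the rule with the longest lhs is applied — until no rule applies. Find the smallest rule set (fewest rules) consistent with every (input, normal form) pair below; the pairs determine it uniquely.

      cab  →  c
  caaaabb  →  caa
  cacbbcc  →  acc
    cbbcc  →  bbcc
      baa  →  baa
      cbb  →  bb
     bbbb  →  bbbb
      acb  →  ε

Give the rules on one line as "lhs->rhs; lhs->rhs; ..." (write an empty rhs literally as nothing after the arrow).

ab->; cb->b; cbc->ac

  | cab => c
  | caaaabb => caaab => caa
  | cacbbcc => cabbcc => cbcc => acc
  | cbbcc => bbcc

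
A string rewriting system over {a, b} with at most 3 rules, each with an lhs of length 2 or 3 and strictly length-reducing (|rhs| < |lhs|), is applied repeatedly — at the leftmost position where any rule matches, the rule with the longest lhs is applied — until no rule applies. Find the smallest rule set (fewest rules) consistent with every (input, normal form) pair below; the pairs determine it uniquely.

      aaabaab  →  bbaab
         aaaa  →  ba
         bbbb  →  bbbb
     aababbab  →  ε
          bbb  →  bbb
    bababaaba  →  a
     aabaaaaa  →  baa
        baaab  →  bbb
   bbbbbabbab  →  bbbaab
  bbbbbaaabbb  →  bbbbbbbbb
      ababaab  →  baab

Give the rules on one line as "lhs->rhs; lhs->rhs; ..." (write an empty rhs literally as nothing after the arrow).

aaa->b; aba->; bab->a

  | aaabaab => bbaab
  | aaaa => ba
  | bbbb
  | aababbab => abbab => aba => ε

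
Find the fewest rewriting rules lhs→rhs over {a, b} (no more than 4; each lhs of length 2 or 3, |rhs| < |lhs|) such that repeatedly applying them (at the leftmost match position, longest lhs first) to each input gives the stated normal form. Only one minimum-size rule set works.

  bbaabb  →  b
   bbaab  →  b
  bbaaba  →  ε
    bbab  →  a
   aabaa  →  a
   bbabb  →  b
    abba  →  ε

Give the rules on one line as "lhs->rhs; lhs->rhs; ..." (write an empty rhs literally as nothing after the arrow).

ab->b; ba->; bab->a; bb->b

  | bbaabb => baabb => abb => bb => b
  | bbaab => baab => ab => b
  | bbaaba => baaba => aba => ba => ε
  | bbab => bab => a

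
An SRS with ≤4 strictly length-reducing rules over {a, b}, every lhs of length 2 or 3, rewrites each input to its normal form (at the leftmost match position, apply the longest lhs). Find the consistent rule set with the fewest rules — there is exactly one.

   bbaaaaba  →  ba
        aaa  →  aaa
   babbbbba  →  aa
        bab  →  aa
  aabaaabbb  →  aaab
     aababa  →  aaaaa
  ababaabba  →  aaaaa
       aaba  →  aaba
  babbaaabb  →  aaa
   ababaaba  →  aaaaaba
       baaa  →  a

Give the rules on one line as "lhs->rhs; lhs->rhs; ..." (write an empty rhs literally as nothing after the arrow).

  | bbaaaaba => bbaaaba => bbaaba => bbaba => bbba => ba
  | aaa
  | babbbbba => aabbbba => aabba => aabb => aa
  | bab => aa

baa->; bab->aa; bb->; bba->bb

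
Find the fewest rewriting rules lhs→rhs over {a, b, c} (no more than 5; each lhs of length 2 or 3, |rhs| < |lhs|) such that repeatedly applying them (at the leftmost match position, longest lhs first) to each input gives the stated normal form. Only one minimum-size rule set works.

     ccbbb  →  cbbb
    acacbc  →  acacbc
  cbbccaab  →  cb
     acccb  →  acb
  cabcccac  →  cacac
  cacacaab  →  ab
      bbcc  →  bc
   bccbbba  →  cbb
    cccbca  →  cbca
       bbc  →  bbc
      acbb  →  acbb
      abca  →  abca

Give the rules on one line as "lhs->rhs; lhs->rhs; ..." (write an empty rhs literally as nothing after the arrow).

  | ccbbb => cbbb
  | acacbc
  | cbbccaab => cbcaab => cbab => cb
  | acccb => accb => acb

ba->; bcc->c; caa->a; cc->c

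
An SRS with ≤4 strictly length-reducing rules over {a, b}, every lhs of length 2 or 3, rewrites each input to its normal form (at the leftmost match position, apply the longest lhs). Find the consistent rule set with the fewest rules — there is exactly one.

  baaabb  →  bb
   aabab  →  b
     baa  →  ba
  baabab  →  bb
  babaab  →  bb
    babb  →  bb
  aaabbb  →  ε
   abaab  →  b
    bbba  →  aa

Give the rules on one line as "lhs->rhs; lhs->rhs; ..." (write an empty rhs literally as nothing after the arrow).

  | baaabb => baabb => babb => bb
  | aabab => abab => bab => b
  | baa => ba
  | baabab => babab => bbab => bb

ab->; aba->ba; baa->ba; bbb->a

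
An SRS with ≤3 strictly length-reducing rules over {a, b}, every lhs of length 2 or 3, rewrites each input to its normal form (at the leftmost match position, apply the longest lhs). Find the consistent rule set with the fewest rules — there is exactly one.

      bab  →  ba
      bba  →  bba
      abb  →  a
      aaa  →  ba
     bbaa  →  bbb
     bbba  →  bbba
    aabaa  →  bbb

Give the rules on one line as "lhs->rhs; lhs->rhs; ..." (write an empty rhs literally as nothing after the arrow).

aa->b; ab->a

  | bab => ba
  | bba
  | abb => ab => a
  | aaa => ba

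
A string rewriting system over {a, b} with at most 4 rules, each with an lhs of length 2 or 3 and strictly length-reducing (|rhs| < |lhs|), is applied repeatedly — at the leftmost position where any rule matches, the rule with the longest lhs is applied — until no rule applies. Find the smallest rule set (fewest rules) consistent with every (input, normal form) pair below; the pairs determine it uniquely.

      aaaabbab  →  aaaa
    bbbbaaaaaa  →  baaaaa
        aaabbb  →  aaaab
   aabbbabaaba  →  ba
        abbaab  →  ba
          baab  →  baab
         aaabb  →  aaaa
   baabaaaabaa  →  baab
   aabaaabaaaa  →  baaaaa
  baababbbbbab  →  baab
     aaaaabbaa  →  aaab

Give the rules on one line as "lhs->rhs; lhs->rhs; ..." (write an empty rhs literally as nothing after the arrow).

aba->b; bab->ba; bb->a; bba->ba

  | aaaabbab => aaaabab => aaabb => aaaa
  | bbbbaaaaaa => abbaaaaaa => abaaaaaa => baaaaa
  | aaabbb => aaaab
  | aabbbabaaba => aaababaaba => aabbaaba => aabaaba => ababa => bba => ba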